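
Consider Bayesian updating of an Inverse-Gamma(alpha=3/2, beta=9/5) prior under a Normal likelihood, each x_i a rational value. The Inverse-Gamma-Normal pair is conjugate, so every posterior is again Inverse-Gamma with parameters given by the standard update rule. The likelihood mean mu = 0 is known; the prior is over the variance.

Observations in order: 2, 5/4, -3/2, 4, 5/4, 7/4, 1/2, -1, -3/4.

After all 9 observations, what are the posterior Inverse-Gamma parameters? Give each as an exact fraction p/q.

obs 1: x=2 → posterior Inverse-Gamma(2, 19/5)
obs 2: x=5/4 → posterior Inverse-Gamma(5/2, 733/160)
obs 3: x=-3/2 → posterior Inverse-Gamma(3, 913/160)
obs 4: x=4 → posterior Inverse-Gamma(7/2, 2193/160)
obs 5: x=5/4 → posterior Inverse-Gamma(4, 1159/80)
obs 6: x=7/4 → posterior Inverse-Gamma(9/2, 2563/160)
obs 7: x=1/2 → posterior Inverse-Gamma(5, 2583/160)
obs 8: x=-1 → posterior Inverse-Gamma(11/2, 2663/160)
obs 9: x=-3/4 → posterior Inverse-Gamma(6, 677/40)

alpha=6, beta=677/40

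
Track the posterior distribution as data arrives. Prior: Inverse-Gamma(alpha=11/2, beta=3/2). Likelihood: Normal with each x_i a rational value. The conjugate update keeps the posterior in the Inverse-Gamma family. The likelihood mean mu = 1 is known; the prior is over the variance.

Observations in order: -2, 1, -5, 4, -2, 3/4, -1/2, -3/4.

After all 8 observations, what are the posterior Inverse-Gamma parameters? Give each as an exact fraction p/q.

alpha=19/2, beta=571/16

obs 1: x=-2 → posterior Inverse-Gamma(6, 6)
obs 2: x=1 → posterior Inverse-Gamma(13/2, 6)
obs 3: x=-5 → posterior Inverse-Gamma(7, 24)
obs 4: x=4 → posterior Inverse-Gamma(15/2, 57/2)
obs 5: x=-2 → posterior Inverse-Gamma(8, 33)
obs 6: x=3/4 → posterior Inverse-Gamma(17/2, 1057/32)
obs 7: x=-1/2 → posterior Inverse-Gamma(9, 1093/32)
obs 8: x=-3/4 → posterior Inverse-Gamma(19/2, 571/16)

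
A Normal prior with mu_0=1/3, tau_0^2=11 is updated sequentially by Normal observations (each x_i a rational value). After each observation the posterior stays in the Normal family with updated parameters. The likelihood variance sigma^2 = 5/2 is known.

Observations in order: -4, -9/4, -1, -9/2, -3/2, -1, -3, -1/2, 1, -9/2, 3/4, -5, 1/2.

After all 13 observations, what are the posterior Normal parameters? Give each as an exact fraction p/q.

obs 1: x=-4 → posterior Normal(-259/81, 55/27)
obs 2: x=-9/4 → posterior Normal(-815/294, 55/49)
obs 3: x=-1 → posterior Normal(-947/426, 55/71)
obs 4: x=-9/2 → posterior Normal(-1541/558, 55/93)
obs 5: x=-3/2 → posterior Normal(-1739/690, 11/23)
obs 6: x=-1 → posterior Normal(-1871/822, 55/137)
obs 7: x=-3 → posterior Normal(-2267/954, 55/159)
obs 8: x=-1/2 → posterior Normal(-2333/1086, 55/181)
obs 9: x=1 → posterior Normal(-2201/1218, 55/203)
obs 10: x=-9/2 → posterior Normal(-559/270, 11/45)
obs 11: x=3/4 → posterior Normal(-1348/741, 55/247)
obs 12: x=-5 → posterior Normal(-1678/807, 55/269)
obs 13: x=1/2 → posterior Normal(-1645/873, 55/291)

mu_0=-1645/873, tau_0^2=55/291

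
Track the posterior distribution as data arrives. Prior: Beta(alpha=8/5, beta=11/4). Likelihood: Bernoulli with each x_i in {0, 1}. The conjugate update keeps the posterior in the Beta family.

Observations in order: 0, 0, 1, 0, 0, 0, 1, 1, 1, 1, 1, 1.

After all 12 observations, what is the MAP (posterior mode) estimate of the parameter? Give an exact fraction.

obs 1: x=0 → posterior Beta(8/5, 15/4)
obs 2: x=0 → posterior Beta(8/5, 19/4)
obs 3: x=1 → posterior Beta(13/5, 19/4)
obs 4: x=0 → posterior Beta(13/5, 23/4)
obs 5: x=0 → posterior Beta(13/5, 27/4)
obs 6: x=0 → posterior Beta(13/5, 31/4)
obs 7: x=1 → posterior Beta(18/5, 31/4)
obs 8: x=1 → posterior Beta(23/5, 31/4)
obs 9: x=1 → posterior Beta(28/5, 31/4)
obs 10: x=1 → posterior Beta(33/5, 31/4)
obs 11: x=1 → posterior Beta(38/5, 31/4)
obs 12: x=1 → posterior Beta(43/5, 31/4)

152/287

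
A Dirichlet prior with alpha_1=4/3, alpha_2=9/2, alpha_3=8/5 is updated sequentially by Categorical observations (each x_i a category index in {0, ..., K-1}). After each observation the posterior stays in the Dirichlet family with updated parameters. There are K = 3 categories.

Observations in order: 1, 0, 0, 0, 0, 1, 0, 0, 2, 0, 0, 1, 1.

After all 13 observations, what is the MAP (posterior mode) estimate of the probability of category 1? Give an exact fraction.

obs 1: x=1 → posterior Dirichlet(4/3, 11/2, 8/5)
obs 2: x=0 → posterior Dirichlet(7/3, 11/2, 8/5)
obs 3: x=0 → posterior Dirichlet(10/3, 11/2, 8/5)
obs 4: x=0 → posterior Dirichlet(13/3, 11/2, 8/5)
obs 5: x=0 → posterior Dirichlet(16/3, 11/2, 8/5)
obs 6: x=1 → posterior Dirichlet(16/3, 13/2, 8/5)
obs 7: x=0 → posterior Dirichlet(19/3, 13/2, 8/5)
obs 8: x=0 → posterior Dirichlet(22/3, 13/2, 8/5)
obs 9: x=2 → posterior Dirichlet(22/3, 13/2, 13/5)
obs 10: x=0 → posterior Dirichlet(25/3, 13/2, 13/5)
obs 11: x=0 → posterior Dirichlet(28/3, 13/2, 13/5)
obs 12: x=1 → posterior Dirichlet(28/3, 15/2, 13/5)
obs 13: x=1 → posterior Dirichlet(28/3, 17/2, 13/5)

225/523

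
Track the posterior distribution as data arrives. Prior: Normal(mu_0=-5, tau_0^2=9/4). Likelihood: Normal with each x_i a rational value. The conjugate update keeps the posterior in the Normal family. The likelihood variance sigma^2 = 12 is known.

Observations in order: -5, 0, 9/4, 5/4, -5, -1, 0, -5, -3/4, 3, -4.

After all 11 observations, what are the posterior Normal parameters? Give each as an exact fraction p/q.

mu_0=-491/196, tau_0^2=36/49

obs 1: x=-5 → posterior Normal(-5, 36/19)
obs 2: x=0 → posterior Normal(-95/22, 18/11)
obs 3: x=9/4 → posterior Normal(-353/100, 36/25)
obs 4: x=5/4 → posterior Normal(-169/56, 9/7)
obs 5: x=-5 → posterior Normal(-199/62, 36/31)
obs 6: x=-1 → posterior Normal(-205/68, 18/17)
obs 7: x=0 → posterior Normal(-205/74, 36/37)
obs 8: x=-5 → posterior Normal(-47/16, 9/10)
obs 9: x=-3/4 → posterior Normal(-479/172, 36/43)
obs 10: x=3 → posterior Normal(-443/184, 18/23)
obs 11: x=-4 → posterior Normal(-491/196, 36/49)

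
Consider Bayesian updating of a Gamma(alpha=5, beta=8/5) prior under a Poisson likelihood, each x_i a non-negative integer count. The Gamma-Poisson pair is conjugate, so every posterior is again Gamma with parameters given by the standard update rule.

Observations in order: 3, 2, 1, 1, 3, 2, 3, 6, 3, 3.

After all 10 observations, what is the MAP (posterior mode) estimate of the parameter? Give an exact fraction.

155/58

obs 1: x=3 → posterior Gamma(8, 13/5)
obs 2: x=2 → posterior Gamma(10, 18/5)
obs 3: x=1 → posterior Gamma(11, 23/5)
obs 4: x=1 → posterior Gamma(12, 28/5)
obs 5: x=3 → posterior Gamma(15, 33/5)
obs 6: x=2 → posterior Gamma(17, 38/5)
obs 7: x=3 → posterior Gamma(20, 43/5)
obs 8: x=6 → posterior Gamma(26, 48/5)
obs 9: x=3 → posterior Gamma(29, 53/5)
obs 10: x=3 → posterior Gamma(32, 58/5)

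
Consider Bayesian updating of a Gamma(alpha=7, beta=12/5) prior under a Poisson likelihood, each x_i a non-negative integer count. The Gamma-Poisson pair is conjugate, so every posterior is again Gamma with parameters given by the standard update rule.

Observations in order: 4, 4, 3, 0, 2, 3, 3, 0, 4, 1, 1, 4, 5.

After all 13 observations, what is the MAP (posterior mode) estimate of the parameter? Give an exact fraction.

200/77

obs 1: x=4 → posterior Gamma(11, 17/5)
obs 2: x=4 → posterior Gamma(15, 22/5)
obs 3: x=3 → posterior Gamma(18, 27/5)
obs 4: x=0 → posterior Gamma(18, 32/5)
obs 5: x=2 → posterior Gamma(20, 37/5)
obs 6: x=3 → posterior Gamma(23, 42/5)
obs 7: x=3 → posterior Gamma(26, 47/5)
obs 8: x=0 → posterior Gamma(26, 52/5)
obs 9: x=4 → posterior Gamma(30, 57/5)
obs 10: x=1 → posterior Gamma(31, 62/5)
obs 11: x=1 → posterior Gamma(32, 67/5)
obs 12: x=4 → posterior Gamma(36, 72/5)
obs 13: x=5 → posterior Gamma(41, 77/5)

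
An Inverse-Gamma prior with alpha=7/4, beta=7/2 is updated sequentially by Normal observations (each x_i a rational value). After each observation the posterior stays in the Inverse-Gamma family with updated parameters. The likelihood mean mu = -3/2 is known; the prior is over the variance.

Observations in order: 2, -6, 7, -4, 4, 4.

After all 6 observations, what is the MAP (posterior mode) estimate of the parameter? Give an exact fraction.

obs 1: x=2 → posterior Inverse-Gamma(9/4, 77/8)
obs 2: x=-6 → posterior Inverse-Gamma(11/4, 79/4)
obs 3: x=7 → posterior Inverse-Gamma(13/4, 447/8)
obs 4: x=-4 → posterior Inverse-Gamma(15/4, 59)
obs 5: x=4 → posterior Inverse-Gamma(17/4, 593/8)
obs 6: x=4 → posterior Inverse-Gamma(19/4, 357/4)

357/23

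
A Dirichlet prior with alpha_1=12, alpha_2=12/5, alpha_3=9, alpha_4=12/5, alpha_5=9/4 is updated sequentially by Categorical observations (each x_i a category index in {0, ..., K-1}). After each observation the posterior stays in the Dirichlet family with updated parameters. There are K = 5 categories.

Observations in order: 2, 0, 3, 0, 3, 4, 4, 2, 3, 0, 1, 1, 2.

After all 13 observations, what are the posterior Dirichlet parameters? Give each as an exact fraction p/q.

alpha_1=15, alpha_2=22/5, alpha_3=12, alpha_4=27/5, alpha_5=17/4

obs 1: x=2 → posterior Dirichlet(12, 12/5, 10, 12/5, 9/4)
obs 2: x=0 → posterior Dirichlet(13, 12/5, 10, 12/5, 9/4)
obs 3: x=3 → posterior Dirichlet(13, 12/5, 10, 17/5, 9/4)
obs 4: x=0 → posterior Dirichlet(14, 12/5, 10, 17/5, 9/4)
obs 5: x=3 → posterior Dirichlet(14, 12/5, 10, 22/5, 9/4)
obs 6: x=4 → posterior Dirichlet(14, 12/5, 10, 22/5, 13/4)
obs 7: x=4 → posterior Dirichlet(14, 12/5, 10, 22/5, 17/4)
obs 8: x=2 → posterior Dirichlet(14, 12/5, 11, 22/5, 17/4)
obs 9: x=3 → posterior Dirichlet(14, 12/5, 11, 27/5, 17/4)
obs 10: x=0 → posterior Dirichlet(15, 12/5, 11, 27/5, 17/4)
obs 11: x=1 → posterior Dirichlet(15, 17/5, 11, 27/5, 17/4)
obs 12: x=1 → posterior Dirichlet(15, 22/5, 11, 27/5, 17/4)
obs 13: x=2 → posterior Dirichlet(15, 22/5, 12, 27/5, 17/4)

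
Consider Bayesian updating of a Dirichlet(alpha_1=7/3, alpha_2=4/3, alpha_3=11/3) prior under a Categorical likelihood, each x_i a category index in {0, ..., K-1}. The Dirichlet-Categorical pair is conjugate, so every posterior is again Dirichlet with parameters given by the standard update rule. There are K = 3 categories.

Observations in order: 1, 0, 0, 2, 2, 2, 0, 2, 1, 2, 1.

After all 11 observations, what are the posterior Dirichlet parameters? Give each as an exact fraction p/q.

obs 1: x=1 → posterior Dirichlet(7/3, 7/3, 11/3)
obs 2: x=0 → posterior Dirichlet(10/3, 7/3, 11/3)
obs 3: x=0 → posterior Dirichlet(13/3, 7/3, 11/3)
obs 4: x=2 → posterior Dirichlet(13/3, 7/3, 14/3)
obs 5: x=2 → posterior Dirichlet(13/3, 7/3, 17/3)
obs 6: x=2 → posterior Dirichlet(13/3, 7/3, 20/3)
obs 7: x=0 → posterior Dirichlet(16/3, 7/3, 20/3)
obs 8: x=2 → posterior Dirichlet(16/3, 7/3, 23/3)
obs 9: x=1 → posterior Dirichlet(16/3, 10/3, 23/3)
obs 10: x=2 → posterior Dirichlet(16/3, 10/3, 26/3)
obs 11: x=1 → posterior Dirichlet(16/3, 13/3, 26/3)

alpha_1=16/3, alpha_2=13/3, alpha_3=26/3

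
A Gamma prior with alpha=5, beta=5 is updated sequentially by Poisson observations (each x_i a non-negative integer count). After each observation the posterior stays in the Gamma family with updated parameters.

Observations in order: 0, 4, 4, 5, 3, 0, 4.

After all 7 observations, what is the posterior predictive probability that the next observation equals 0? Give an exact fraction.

obs 1: x=0 → posterior Gamma(5, 6)
obs 2: x=4 → posterior Gamma(9, 7)
obs 3: x=4 → posterior Gamma(13, 8)
obs 4: x=5 → posterior Gamma(18, 9)
obs 5: x=3 → posterior Gamma(21, 10)
obs 6: x=0 → posterior Gamma(21, 11)
obs 7: x=4 → posterior Gamma(25, 12)

953962166440690129601298432/7056410014866816666030739693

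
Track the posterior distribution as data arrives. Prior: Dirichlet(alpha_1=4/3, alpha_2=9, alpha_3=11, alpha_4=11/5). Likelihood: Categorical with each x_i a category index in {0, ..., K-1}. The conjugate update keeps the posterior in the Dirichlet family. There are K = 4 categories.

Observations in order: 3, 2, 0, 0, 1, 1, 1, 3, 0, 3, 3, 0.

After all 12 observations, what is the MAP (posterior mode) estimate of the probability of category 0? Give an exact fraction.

65/473

obs 1: x=3 → posterior Dirichlet(4/3, 9, 11, 16/5)
obs 2: x=2 → posterior Dirichlet(4/3, 9, 12, 16/5)
obs 3: x=0 → posterior Dirichlet(7/3, 9, 12, 16/5)
obs 4: x=0 → posterior Dirichlet(10/3, 9, 12, 16/5)
obs 5: x=1 → posterior Dirichlet(10/3, 10, 12, 16/5)
obs 6: x=1 → posterior Dirichlet(10/3, 11, 12, 16/5)
obs 7: x=1 → posterior Dirichlet(10/3, 12, 12, 16/5)
obs 8: x=3 → posterior Dirichlet(10/3, 12, 12, 21/5)
obs 9: x=0 → posterior Dirichlet(13/3, 12, 12, 21/5)
obs 10: x=3 → posterior Dirichlet(13/3, 12, 12, 26/5)
obs 11: x=3 → posterior Dirichlet(13/3, 12, 12, 31/5)
obs 12: x=0 → posterior Dirichlet(16/3, 12, 12, 31/5)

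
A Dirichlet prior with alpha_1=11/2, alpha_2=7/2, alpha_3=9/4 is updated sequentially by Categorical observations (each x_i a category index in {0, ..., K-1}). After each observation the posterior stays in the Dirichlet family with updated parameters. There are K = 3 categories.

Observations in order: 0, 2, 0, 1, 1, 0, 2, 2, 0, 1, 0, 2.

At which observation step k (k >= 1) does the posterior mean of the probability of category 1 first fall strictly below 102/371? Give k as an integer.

k = 2

obs 1: x=0 → posterior Dirichlet(13/2, 7/2, 9/4)
obs 2: x=2 → posterior Dirichlet(13/2, 7/2, 13/4)
obs 3: x=0 → posterior Dirichlet(15/2, 7/2, 13/4)
obs 4: x=1 → posterior Dirichlet(15/2, 9/2, 13/4)
obs 5: x=1 → posterior Dirichlet(15/2, 11/2, 13/4)
obs 6: x=0 → posterior Dirichlet(17/2, 11/2, 13/4)
obs 7: x=2 → posterior Dirichlet(17/2, 11/2, 17/4)
obs 8: x=2 → posterior Dirichlet(17/2, 11/2, 21/4)
obs 9: x=0 → posterior Dirichlet(19/2, 11/2, 21/4)
obs 10: x=1 → posterior Dirichlet(19/2, 13/2, 21/4)
obs 11: x=0 → posterior Dirichlet(21/2, 13/2, 21/4)
obs 12: x=2 → posterior Dirichlet(21/2, 13/2, 25/4)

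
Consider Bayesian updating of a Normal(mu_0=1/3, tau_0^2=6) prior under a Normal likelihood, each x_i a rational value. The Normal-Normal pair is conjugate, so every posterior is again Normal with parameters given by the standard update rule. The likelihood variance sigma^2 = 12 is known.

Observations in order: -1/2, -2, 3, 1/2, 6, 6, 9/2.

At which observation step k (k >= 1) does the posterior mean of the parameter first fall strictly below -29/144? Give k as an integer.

obs 1: x=-1/2 → posterior Normal(1/18, 4)
obs 2: x=-2 → posterior Normal(-11/24, 3)
obs 3: x=3 → posterior Normal(7/30, 12/5)
obs 4: x=1/2 → posterior Normal(5/18, 2)
obs 5: x=6 → posterior Normal(23/21, 12/7)
obs 6: x=6 → posterior Normal(41/24, 3/2)
obs 7: x=9/2 → posterior Normal(109/54, 4/3)

k = 2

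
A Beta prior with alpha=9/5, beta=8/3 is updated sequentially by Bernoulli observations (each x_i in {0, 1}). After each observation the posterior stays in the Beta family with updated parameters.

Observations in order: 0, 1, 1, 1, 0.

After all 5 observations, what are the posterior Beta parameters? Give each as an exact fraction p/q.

alpha=24/5, beta=14/3

obs 1: x=0 → posterior Beta(9/5, 11/3)
obs 2: x=1 → posterior Beta(14/5, 11/3)
obs 3: x=1 → posterior Beta(19/5, 11/3)
obs 4: x=1 → posterior Beta(24/5, 11/3)
obs 5: x=0 → posterior Beta(24/5, 14/3)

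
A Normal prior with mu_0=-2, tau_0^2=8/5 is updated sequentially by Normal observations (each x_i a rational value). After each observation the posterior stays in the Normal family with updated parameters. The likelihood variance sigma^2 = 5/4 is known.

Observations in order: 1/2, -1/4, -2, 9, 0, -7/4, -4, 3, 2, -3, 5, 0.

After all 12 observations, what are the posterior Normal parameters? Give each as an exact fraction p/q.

mu_0=222/409, tau_0^2=40/409

obs 1: x=1/2 → posterior Normal(-34/57, 40/57)
obs 2: x=-1/4 → posterior Normal(-42/89, 40/89)
obs 3: x=-2 → posterior Normal(-106/121, 40/121)
obs 4: x=9 → posterior Normal(182/153, 40/153)
obs 5: x=0 → posterior Normal(182/185, 8/37)
obs 6: x=-7/4 → posterior Normal(18/31, 40/217)
obs 7: x=-4 → posterior Normal(-2/249, 40/249)
obs 8: x=3 → posterior Normal(94/281, 40/281)
obs 9: x=2 → posterior Normal(158/313, 40/313)
obs 10: x=-3 → posterior Normal(62/345, 8/69)
obs 11: x=5 → posterior Normal(222/377, 40/377)
obs 12: x=0 → posterior Normal(222/409, 40/409)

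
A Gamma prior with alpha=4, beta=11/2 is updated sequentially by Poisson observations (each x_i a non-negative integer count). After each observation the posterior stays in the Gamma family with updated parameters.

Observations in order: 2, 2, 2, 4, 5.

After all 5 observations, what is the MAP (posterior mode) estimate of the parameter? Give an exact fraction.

obs 1: x=2 → posterior Gamma(6, 13/2)
obs 2: x=2 → posterior Gamma(8, 15/2)
obs 3: x=2 → posterior Gamma(10, 17/2)
obs 4: x=4 → posterior Gamma(14, 19/2)
obs 5: x=5 → posterior Gamma(19, 21/2)

12/7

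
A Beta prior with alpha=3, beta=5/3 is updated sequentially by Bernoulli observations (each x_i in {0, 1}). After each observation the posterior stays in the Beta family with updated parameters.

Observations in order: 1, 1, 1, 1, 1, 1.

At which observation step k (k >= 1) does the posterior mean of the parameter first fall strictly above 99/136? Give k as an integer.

k = 2

obs 1: x=1 → posterior Beta(4, 5/3)
obs 2: x=1 → posterior Beta(5, 5/3)
obs 3: x=1 → posterior Beta(6, 5/3)
obs 4: x=1 → posterior Beta(7, 5/3)
obs 5: x=1 → posterior Beta(8, 5/3)
obs 6: x=1 → posterior Beta(9, 5/3)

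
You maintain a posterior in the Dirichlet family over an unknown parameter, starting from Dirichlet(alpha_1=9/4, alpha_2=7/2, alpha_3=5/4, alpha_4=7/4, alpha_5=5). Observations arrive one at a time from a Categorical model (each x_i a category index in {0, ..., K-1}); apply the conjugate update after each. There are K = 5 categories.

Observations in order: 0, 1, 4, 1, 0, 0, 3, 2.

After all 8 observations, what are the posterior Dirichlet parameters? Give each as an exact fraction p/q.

alpha_1=21/4, alpha_2=11/2, alpha_3=9/4, alpha_4=11/4, alpha_5=6

obs 1: x=0 → posterior Dirichlet(13/4, 7/2, 5/4, 7/4, 5)
obs 2: x=1 → posterior Dirichlet(13/4, 9/2, 5/4, 7/4, 5)
obs 3: x=4 → posterior Dirichlet(13/4, 9/2, 5/4, 7/4, 6)
obs 4: x=1 → posterior Dirichlet(13/4, 11/2, 5/4, 7/4, 6)
obs 5: x=0 → posterior Dirichlet(17/4, 11/2, 5/4, 7/4, 6)
obs 6: x=0 → posterior Dirichlet(21/4, 11/2, 5/4, 7/4, 6)
obs 7: x=3 → posterior Dirichlet(21/4, 11/2, 5/4, 11/4, 6)
obs 8: x=2 → posterior Dirichlet(21/4, 11/2, 9/4, 11/4, 6)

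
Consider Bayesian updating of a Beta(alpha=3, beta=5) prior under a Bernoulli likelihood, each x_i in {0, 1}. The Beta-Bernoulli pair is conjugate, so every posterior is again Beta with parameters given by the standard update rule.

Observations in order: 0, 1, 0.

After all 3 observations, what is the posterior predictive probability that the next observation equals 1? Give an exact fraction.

4/11

obs 1: x=0 → posterior Beta(3, 6)
obs 2: x=1 → posterior Beta(4, 6)
obs 3: x=0 → posterior Beta(4, 7)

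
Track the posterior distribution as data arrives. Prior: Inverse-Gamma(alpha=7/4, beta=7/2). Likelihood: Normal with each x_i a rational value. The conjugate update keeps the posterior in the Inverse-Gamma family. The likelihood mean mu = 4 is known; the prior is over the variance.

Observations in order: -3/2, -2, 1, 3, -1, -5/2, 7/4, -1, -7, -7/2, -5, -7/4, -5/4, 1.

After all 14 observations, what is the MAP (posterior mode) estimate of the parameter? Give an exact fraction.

8135/312

obs 1: x=-3/2 → posterior Inverse-Gamma(9/4, 149/8)
obs 2: x=-2 → posterior Inverse-Gamma(11/4, 293/8)
obs 3: x=1 → posterior Inverse-Gamma(13/4, 329/8)
obs 4: x=3 → posterior Inverse-Gamma(15/4, 333/8)
obs 5: x=-1 → posterior Inverse-Gamma(17/4, 433/8)
obs 6: x=-5/2 → posterior Inverse-Gamma(19/4, 301/4)
obs 7: x=7/4 → posterior Inverse-Gamma(21/4, 2489/32)
obs 8: x=-1 → posterior Inverse-Gamma(23/4, 2889/32)
obs 9: x=-7 → posterior Inverse-Gamma(25/4, 4825/32)
obs 10: x=-7/2 → posterior Inverse-Gamma(27/4, 5725/32)
obs 11: x=-5 → posterior Inverse-Gamma(29/4, 7021/32)
obs 12: x=-7/4 → posterior Inverse-Gamma(31/4, 3775/16)
obs 13: x=-5/4 → posterior Inverse-Gamma(33/4, 7991/32)
obs 14: x=1 → posterior Inverse-Gamma(35/4, 8135/32)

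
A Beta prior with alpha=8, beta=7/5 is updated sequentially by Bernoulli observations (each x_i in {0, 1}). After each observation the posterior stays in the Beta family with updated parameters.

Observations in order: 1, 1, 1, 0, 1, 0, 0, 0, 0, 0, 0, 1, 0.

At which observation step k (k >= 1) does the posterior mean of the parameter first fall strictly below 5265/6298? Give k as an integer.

obs 1: x=1 → posterior Beta(9, 7/5)
obs 2: x=1 → posterior Beta(10, 7/5)
obs 3: x=1 → posterior Beta(11, 7/5)
obs 4: x=0 → posterior Beta(11, 12/5)
obs 5: x=1 → posterior Beta(12, 12/5)
obs 6: x=0 → posterior Beta(12, 17/5)
obs 7: x=0 → posterior Beta(12, 22/5)
obs 8: x=0 → posterior Beta(12, 27/5)
obs 9: x=0 → posterior Beta(12, 32/5)
obs 10: x=0 → posterior Beta(12, 37/5)
obs 11: x=0 → posterior Beta(12, 42/5)
obs 12: x=1 → posterior Beta(13, 42/5)
obs 13: x=0 → posterior Beta(13, 47/5)

k = 4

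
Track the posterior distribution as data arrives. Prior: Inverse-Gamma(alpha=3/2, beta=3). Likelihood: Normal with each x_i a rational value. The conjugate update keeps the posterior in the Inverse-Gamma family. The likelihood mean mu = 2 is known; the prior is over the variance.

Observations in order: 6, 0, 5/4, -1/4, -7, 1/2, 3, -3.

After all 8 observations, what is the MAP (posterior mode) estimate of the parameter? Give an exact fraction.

obs 1: x=6 → posterior Inverse-Gamma(2, 11)
obs 2: x=0 → posterior Inverse-Gamma(5/2, 13)
obs 3: x=5/4 → posterior Inverse-Gamma(3, 425/32)
obs 4: x=-1/4 → posterior Inverse-Gamma(7/2, 253/16)
obs 5: x=-7 → posterior Inverse-Gamma(4, 901/16)
obs 6: x=1/2 → posterior Inverse-Gamma(9/2, 919/16)
obs 7: x=3 → posterior Inverse-Gamma(5, 927/16)
obs 8: x=-3 → posterior Inverse-Gamma(11/2, 1127/16)

1127/104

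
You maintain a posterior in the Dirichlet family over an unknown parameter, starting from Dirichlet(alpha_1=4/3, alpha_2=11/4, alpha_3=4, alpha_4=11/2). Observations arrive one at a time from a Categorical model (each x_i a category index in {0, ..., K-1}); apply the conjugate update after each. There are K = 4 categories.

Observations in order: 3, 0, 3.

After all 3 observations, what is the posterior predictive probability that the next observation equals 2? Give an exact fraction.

obs 1: x=3 → posterior Dirichlet(4/3, 11/4, 4, 13/2)
obs 2: x=0 → posterior Dirichlet(7/3, 11/4, 4, 13/2)
obs 3: x=3 → posterior Dirichlet(7/3, 11/4, 4, 15/2)

48/199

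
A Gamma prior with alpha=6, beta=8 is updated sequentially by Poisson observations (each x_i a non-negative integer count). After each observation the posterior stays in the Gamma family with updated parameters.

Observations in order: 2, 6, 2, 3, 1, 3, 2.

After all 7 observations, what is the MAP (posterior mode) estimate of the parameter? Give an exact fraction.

8/5

obs 1: x=2 → posterior Gamma(8, 9)
obs 2: x=6 → posterior Gamma(14, 10)
obs 3: x=2 → posterior Gamma(16, 11)
obs 4: x=3 → posterior Gamma(19, 12)
obs 5: x=1 → posterior Gamma(20, 13)
obs 6: x=3 → posterior Gamma(23, 14)
obs 7: x=2 → posterior Gamma(25, 15)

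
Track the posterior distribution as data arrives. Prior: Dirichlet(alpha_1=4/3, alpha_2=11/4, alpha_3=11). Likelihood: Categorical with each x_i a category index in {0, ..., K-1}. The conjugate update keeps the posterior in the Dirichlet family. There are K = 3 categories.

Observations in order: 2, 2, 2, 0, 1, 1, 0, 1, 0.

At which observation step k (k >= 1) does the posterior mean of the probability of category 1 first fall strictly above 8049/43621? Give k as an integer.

k = 5

obs 1: x=2 → posterior Dirichlet(4/3, 11/4, 12)
obs 2: x=2 → posterior Dirichlet(4/3, 11/4, 13)
obs 3: x=2 → posterior Dirichlet(4/3, 11/4, 14)
obs 4: x=0 → posterior Dirichlet(7/3, 11/4, 14)
obs 5: x=1 → posterior Dirichlet(7/3, 15/4, 14)
obs 6: x=1 → posterior Dirichlet(7/3, 19/4, 14)
obs 7: x=0 → posterior Dirichlet(10/3, 19/4, 14)
obs 8: x=1 → posterior Dirichlet(10/3, 23/4, 14)
obs 9: x=0 → posterior Dirichlet(13/3, 23/4, 14)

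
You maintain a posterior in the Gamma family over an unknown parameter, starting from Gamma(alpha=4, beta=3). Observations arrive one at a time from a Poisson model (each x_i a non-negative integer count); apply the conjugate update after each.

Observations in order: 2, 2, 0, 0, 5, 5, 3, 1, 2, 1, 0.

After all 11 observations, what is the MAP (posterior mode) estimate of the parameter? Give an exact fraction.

obs 1: x=2 → posterior Gamma(6, 4)
obs 2: x=2 → posterior Gamma(8, 5)
obs 3: x=0 → posterior Gamma(8, 6)
obs 4: x=0 → posterior Gamma(8, 7)
obs 5: x=5 → posterior Gamma(13, 8)
obs 6: x=5 → posterior Gamma(18, 9)
obs 7: x=3 → posterior Gamma(21, 10)
obs 8: x=1 → posterior Gamma(22, 11)
obs 9: x=2 → posterior Gamma(24, 12)
obs 10: x=1 → posterior Gamma(25, 13)
obs 11: x=0 → posterior Gamma(25, 14)

12/7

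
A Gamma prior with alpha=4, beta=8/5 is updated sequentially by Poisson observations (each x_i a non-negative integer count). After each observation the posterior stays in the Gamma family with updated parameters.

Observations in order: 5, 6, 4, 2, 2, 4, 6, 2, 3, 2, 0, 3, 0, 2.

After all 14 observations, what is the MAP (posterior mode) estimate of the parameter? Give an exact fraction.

obs 1: x=5 → posterior Gamma(9, 13/5)
obs 2: x=6 → posterior Gamma(15, 18/5)
obs 3: x=4 → posterior Gamma(19, 23/5)
obs 4: x=2 → posterior Gamma(21, 28/5)
obs 5: x=2 → posterior Gamma(23, 33/5)
obs 6: x=4 → posterior Gamma(27, 38/5)
obs 7: x=6 → posterior Gamma(33, 43/5)
obs 8: x=2 → posterior Gamma(35, 48/5)
obs 9: x=3 → posterior Gamma(38, 53/5)
obs 10: x=2 → posterior Gamma(40, 58/5)
obs 11: x=0 → posterior Gamma(40, 63/5)
obs 12: x=3 → posterior Gamma(43, 68/5)
obs 13: x=0 → posterior Gamma(43, 73/5)
obs 14: x=2 → posterior Gamma(45, 78/5)

110/39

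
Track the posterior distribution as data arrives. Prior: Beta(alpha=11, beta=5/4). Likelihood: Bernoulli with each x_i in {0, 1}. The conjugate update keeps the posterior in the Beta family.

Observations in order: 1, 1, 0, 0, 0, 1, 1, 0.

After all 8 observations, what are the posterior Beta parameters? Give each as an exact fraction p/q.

obs 1: x=1 → posterior Beta(12, 5/4)
obs 2: x=1 → posterior Beta(13, 5/4)
obs 3: x=0 → posterior Beta(13, 9/4)
obs 4: x=0 → posterior Beta(13, 13/4)
obs 5: x=0 → posterior Beta(13, 17/4)
obs 6: x=1 → posterior Beta(14, 17/4)
obs 7: x=1 → posterior Beta(15, 17/4)
obs 8: x=0 → posterior Beta(15, 21/4)

alpha=15, beta=21/4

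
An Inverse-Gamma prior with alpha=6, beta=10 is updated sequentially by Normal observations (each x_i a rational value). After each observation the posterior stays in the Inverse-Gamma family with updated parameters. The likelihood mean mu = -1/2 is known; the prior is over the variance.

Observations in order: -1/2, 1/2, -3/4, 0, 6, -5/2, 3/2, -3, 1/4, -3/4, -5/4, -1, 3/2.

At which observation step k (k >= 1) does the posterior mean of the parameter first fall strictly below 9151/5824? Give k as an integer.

obs 1: x=-1/2 → posterior Inverse-Gamma(13/2, 10)
obs 2: x=1/2 → posterior Inverse-Gamma(7, 21/2)
obs 3: x=-3/4 → posterior Inverse-Gamma(15/2, 337/32)
obs 4: x=0 → posterior Inverse-Gamma(8, 341/32)
obs 5: x=6 → posterior Inverse-Gamma(17/2, 1017/32)
obs 6: x=-5/2 → posterior Inverse-Gamma(9, 1081/32)
obs 7: x=3/2 → posterior Inverse-Gamma(19/2, 1145/32)
obs 8: x=-3 → posterior Inverse-Gamma(10, 1245/32)
obs 9: x=1/4 → posterior Inverse-Gamma(21/2, 627/16)
obs 10: x=-3/4 → posterior Inverse-Gamma(11, 1255/32)
obs 11: x=-5/4 → posterior Inverse-Gamma(23/2, 79/2)
obs 12: x=-1 → posterior Inverse-Gamma(12, 317/8)
obs 13: x=3/2 → posterior Inverse-Gamma(25/2, 333/8)

k = 4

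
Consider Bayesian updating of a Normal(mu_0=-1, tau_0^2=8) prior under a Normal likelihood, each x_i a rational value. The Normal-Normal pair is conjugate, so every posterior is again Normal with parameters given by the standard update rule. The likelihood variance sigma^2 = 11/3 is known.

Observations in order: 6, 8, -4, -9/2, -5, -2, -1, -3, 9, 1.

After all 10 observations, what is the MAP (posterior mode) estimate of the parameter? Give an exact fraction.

obs 1: x=6 → posterior Normal(19/5, 88/35)
obs 2: x=8 → posterior Normal(325/59, 88/59)
obs 3: x=-4 → posterior Normal(229/83, 88/83)
obs 4: x=-9/2 → posterior Normal(121/107, 88/107)
obs 5: x=-5 → posterior Normal(1/131, 88/131)
obs 6: x=-2 → posterior Normal(-47/155, 88/155)
obs 7: x=-1 → posterior Normal(-71/179, 88/179)
obs 8: x=-3 → posterior Normal(-143/203, 88/203)
obs 9: x=9 → posterior Normal(73/227, 88/227)
obs 10: x=1 → posterior Normal(97/251, 88/251)

97/251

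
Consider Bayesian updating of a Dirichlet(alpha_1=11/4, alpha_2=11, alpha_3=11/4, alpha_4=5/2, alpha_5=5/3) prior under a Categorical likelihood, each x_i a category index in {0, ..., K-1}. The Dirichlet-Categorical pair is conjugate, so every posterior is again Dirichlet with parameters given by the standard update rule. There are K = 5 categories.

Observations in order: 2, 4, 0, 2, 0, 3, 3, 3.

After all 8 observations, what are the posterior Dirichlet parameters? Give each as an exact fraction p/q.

alpha_1=19/4, alpha_2=11, alpha_3=19/4, alpha_4=11/2, alpha_5=8/3

obs 1: x=2 → posterior Dirichlet(11/4, 11, 15/4, 5/2, 5/3)
obs 2: x=4 → posterior Dirichlet(11/4, 11, 15/4, 5/2, 8/3)
obs 3: x=0 → posterior Dirichlet(15/4, 11, 15/4, 5/2, 8/3)
obs 4: x=2 → posterior Dirichlet(15/4, 11, 19/4, 5/2, 8/3)
obs 5: x=0 → posterior Dirichlet(19/4, 11, 19/4, 5/2, 8/3)
obs 6: x=3 → posterior Dirichlet(19/4, 11, 19/4, 7/2, 8/3)
obs 7: x=3 → posterior Dirichlet(19/4, 11, 19/4, 9/2, 8/3)
obs 8: x=3 → posterior Dirichlet(19/4, 11, 19/4, 11/2, 8/3)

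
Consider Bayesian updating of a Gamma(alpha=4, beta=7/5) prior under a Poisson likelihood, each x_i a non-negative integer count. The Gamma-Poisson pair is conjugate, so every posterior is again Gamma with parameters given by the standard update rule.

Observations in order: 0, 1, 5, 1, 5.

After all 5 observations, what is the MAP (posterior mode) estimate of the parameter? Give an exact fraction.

obs 1: x=0 → posterior Gamma(4, 12/5)
obs 2: x=1 → posterior Gamma(5, 17/5)
obs 3: x=5 → posterior Gamma(10, 22/5)
obs 4: x=1 → posterior Gamma(11, 27/5)
obs 5: x=5 → posterior Gamma(16, 32/5)

75/32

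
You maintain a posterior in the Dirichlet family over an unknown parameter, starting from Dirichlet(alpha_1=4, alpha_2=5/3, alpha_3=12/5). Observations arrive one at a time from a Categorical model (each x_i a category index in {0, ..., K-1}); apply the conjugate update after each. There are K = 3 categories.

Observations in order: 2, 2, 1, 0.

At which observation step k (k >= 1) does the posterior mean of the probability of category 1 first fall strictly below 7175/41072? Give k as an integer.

obs 1: x=2 → posterior Dirichlet(4, 5/3, 17/5)
obs 2: x=2 → posterior Dirichlet(4, 5/3, 22/5)
obs 3: x=1 → posterior Dirichlet(4, 8/3, 22/5)
obs 4: x=0 → posterior Dirichlet(5, 8/3, 22/5)

k = 2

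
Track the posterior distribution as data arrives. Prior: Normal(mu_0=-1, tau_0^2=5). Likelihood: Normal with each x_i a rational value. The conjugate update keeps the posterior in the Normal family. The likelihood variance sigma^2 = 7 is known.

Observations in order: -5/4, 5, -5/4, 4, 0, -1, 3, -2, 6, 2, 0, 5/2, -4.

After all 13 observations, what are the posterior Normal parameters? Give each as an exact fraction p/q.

obs 1: x=-5/4 → posterior Normal(-53/48, 35/12)
obs 2: x=5 → posterior Normal(47/68, 35/17)
obs 3: x=-5/4 → posterior Normal(1/4, 35/22)
obs 4: x=4 → posterior Normal(17/18, 35/27)
obs 5: x=0 → posterior Normal(51/64, 35/32)
obs 6: x=-1 → posterior Normal(41/74, 35/37)
obs 7: x=3 → posterior Normal(71/84, 5/6)
obs 8: x=-2 → posterior Normal(51/94, 35/47)
obs 9: x=6 → posterior Normal(111/104, 35/52)
obs 10: x=2 → posterior Normal(131/114, 35/57)
obs 11: x=0 → posterior Normal(131/124, 35/62)
obs 12: x=5/2 → posterior Normal(78/67, 35/67)
obs 13: x=-4 → posterior Normal(29/36, 35/72)

mu_0=29/36, tau_0^2=35/72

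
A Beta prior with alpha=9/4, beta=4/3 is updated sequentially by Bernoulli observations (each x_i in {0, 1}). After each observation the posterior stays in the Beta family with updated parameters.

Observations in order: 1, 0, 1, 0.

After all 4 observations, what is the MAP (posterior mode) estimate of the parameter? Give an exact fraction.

obs 1: x=1 → posterior Beta(13/4, 4/3)
obs 2: x=0 → posterior Beta(13/4, 7/3)
obs 3: x=1 → posterior Beta(17/4, 7/3)
obs 4: x=0 → posterior Beta(17/4, 10/3)

39/67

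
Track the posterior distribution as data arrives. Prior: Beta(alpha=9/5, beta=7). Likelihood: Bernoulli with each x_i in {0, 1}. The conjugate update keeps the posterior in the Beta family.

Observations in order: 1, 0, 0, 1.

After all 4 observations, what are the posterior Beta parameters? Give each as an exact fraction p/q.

obs 1: x=1 → posterior Beta(14/5, 7)
obs 2: x=0 → posterior Beta(14/5, 8)
obs 3: x=0 → posterior Beta(14/5, 9)
obs 4: x=1 → posterior Beta(19/5, 9)

alpha=19/5, beta=9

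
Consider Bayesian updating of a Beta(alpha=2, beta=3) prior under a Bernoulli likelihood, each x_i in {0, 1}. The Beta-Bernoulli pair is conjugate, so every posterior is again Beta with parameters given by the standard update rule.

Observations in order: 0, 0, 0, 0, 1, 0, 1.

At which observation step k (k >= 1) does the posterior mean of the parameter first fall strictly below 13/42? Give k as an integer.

k = 2

obs 1: x=0 → posterior Beta(2, 4)
obs 2: x=0 → posterior Beta(2, 5)
obs 3: x=0 → posterior Beta(2, 6)
obs 4: x=0 → posterior Beta(2, 7)
obs 5: x=1 → posterior Beta(3, 7)
obs 6: x=0 → posterior Beta(3, 8)
obs 7: x=1 → posterior Beta(4, 8)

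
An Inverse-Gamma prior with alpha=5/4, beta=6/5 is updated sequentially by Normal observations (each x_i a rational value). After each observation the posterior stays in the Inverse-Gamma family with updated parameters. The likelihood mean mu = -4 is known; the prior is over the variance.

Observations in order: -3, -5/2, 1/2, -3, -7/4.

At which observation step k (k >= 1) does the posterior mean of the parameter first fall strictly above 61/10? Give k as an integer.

k = 3

obs 1: x=-3 → posterior Inverse-Gamma(7/4, 17/10)
obs 2: x=-5/2 → posterior Inverse-Gamma(9/4, 113/40)
obs 3: x=1/2 → posterior Inverse-Gamma(11/4, 259/20)
obs 4: x=-3 → posterior Inverse-Gamma(13/4, 269/20)
obs 5: x=-7/4 → posterior Inverse-Gamma(15/4, 2557/160)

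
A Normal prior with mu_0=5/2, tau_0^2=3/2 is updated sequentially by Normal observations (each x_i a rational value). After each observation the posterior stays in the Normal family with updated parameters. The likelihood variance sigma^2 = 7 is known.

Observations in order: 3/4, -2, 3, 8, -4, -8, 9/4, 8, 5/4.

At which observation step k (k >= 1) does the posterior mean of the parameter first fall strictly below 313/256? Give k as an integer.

k = 6

obs 1: x=3/4 → posterior Normal(149/68, 21/17)
obs 2: x=-2 → posterior Normal(25/16, 21/20)
obs 3: x=3 → posterior Normal(7/4, 21/23)
obs 4: x=8 → posterior Normal(257/104, 21/26)
obs 5: x=-4 → posterior Normal(209/116, 21/29)
obs 6: x=-8 → posterior Normal(113/128, 21/32)
obs 7: x=9/4 → posterior Normal(1, 3/5)
obs 8: x=8 → posterior Normal(59/38, 21/38)
obs 9: x=5/4 → posterior Normal(251/164, 21/41)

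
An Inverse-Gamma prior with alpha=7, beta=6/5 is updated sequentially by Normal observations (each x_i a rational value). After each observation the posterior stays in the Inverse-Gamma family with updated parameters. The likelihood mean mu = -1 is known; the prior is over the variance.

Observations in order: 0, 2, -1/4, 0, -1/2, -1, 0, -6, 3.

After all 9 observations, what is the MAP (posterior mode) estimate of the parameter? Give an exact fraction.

obs 1: x=0 → posterior Inverse-Gamma(15/2, 17/10)
obs 2: x=2 → posterior Inverse-Gamma(8, 31/5)
obs 3: x=-1/4 → posterior Inverse-Gamma(17/2, 1037/160)
obs 4: x=0 → posterior Inverse-Gamma(9, 1117/160)
obs 5: x=-1/2 → posterior Inverse-Gamma(19/2, 1137/160)
obs 6: x=-1 → posterior Inverse-Gamma(10, 1137/160)
obs 7: x=0 → posterior Inverse-Gamma(21/2, 1217/160)
obs 8: x=-6 → posterior Inverse-Gamma(11, 3217/160)
obs 9: x=3 → posterior Inverse-Gamma(23/2, 4497/160)

4497/2000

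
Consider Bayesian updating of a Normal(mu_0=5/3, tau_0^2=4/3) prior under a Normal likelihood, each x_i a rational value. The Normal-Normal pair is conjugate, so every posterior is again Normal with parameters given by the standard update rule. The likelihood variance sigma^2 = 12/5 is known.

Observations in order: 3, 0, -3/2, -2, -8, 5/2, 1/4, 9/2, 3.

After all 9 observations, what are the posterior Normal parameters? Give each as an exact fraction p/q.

mu_0=95/216, tau_0^2=2/9

obs 1: x=3 → posterior Normal(15/7, 6/7)
obs 2: x=0 → posterior Normal(30/19, 12/19)
obs 3: x=-3/2 → posterior Normal(15/16, 1/2)
obs 4: x=-2 → posterior Normal(25/58, 12/29)
obs 5: x=-8 → posterior Normal(-55/68, 6/17)
obs 6: x=5/2 → posterior Normal(-5/13, 4/13)
obs 7: x=1/4 → posterior Normal(-5/16, 3/11)
obs 8: x=9/2 → posterior Normal(5/28, 12/49)
obs 9: x=3 → posterior Normal(95/216, 2/9)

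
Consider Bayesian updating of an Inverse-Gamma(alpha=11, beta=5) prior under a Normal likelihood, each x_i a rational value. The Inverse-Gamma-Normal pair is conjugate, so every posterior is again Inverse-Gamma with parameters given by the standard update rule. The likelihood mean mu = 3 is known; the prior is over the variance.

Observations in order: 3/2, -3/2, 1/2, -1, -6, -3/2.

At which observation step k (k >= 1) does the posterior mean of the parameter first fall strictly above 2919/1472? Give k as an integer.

k = 4

obs 1: x=3/2 → posterior Inverse-Gamma(23/2, 49/8)
obs 2: x=-3/2 → posterior Inverse-Gamma(12, 65/4)
obs 3: x=1/2 → posterior Inverse-Gamma(25/2, 155/8)
obs 4: x=-1 → posterior Inverse-Gamma(13, 219/8)
obs 5: x=-6 → posterior Inverse-Gamma(27/2, 543/8)
obs 6: x=-3/2 → posterior Inverse-Gamma(14, 78)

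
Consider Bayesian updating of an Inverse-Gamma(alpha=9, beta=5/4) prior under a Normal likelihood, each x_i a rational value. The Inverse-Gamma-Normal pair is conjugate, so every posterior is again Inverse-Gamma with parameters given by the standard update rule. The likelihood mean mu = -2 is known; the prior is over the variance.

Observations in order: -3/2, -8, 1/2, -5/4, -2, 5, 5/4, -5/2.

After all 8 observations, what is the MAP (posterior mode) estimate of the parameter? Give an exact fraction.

obs 1: x=-3/2 → posterior Inverse-Gamma(19/2, 11/8)
obs 2: x=-8 → posterior Inverse-Gamma(10, 155/8)
obs 3: x=1/2 → posterior Inverse-Gamma(21/2, 45/2)
obs 4: x=-5/4 → posterior Inverse-Gamma(11, 729/32)
obs 5: x=-2 → posterior Inverse-Gamma(23/2, 729/32)
obs 6: x=5 → posterior Inverse-Gamma(12, 1513/32)
obs 7: x=5/4 → posterior Inverse-Gamma(25/2, 841/16)
obs 8: x=-5/2 → posterior Inverse-Gamma(13, 843/16)

843/224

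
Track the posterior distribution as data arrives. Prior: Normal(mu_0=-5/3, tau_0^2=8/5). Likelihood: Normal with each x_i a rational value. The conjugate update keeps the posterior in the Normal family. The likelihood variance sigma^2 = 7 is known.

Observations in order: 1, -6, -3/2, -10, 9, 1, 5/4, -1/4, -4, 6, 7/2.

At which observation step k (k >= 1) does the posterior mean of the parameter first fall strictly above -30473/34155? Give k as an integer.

k = 10

obs 1: x=1 → posterior Normal(-151/129, 56/43)
obs 2: x=-6 → posterior Normal(-295/153, 56/51)
obs 3: x=-3/2 → posterior Normal(-331/177, 56/59)
obs 4: x=-10 → posterior Normal(-571/201, 56/67)
obs 5: x=9 → posterior Normal(-71/45, 56/75)
obs 6: x=1 → posterior Normal(-331/249, 56/83)
obs 7: x=5/4 → posterior Normal(-43/39, 8/13)
obs 8: x=-1/4 → posterior Normal(-307/297, 56/99)
obs 9: x=-4 → posterior Normal(-403/321, 56/107)
obs 10: x=6 → posterior Normal(-259/345, 56/115)
obs 11: x=7/2 → posterior Normal(-175/369, 56/123)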